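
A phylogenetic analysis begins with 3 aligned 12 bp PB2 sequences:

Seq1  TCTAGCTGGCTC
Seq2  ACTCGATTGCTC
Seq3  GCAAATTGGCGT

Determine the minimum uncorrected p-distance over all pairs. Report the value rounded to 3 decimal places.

Pairwise Hamming distances:
  Seq1 vs Seq2: 4
  Seq1 vs Seq3: 6
  Seq2 vs Seq3: 8
The smallest is 4 mismatches, between Seq1 and Seq2; p = 4/12 = 0.333.

0.333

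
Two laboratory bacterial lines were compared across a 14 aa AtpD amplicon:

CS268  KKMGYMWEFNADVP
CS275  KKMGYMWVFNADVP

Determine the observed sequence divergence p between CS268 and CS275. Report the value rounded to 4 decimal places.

0.0714

Differing sites — 8:E/V.
There are 1 differences over 14 sites, so p = 1/14 = 0.0714.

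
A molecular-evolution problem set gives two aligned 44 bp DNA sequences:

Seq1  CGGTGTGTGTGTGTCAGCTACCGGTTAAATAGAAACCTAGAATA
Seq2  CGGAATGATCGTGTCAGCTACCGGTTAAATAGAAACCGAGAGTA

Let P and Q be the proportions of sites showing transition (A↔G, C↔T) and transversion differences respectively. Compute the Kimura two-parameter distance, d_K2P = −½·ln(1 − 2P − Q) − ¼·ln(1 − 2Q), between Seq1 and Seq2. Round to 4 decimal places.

0.1791

Mismatches occur at site 4 (T→A, transversion), site 5 (G→A, transition), site 8 (T→A, transversion), site 9 (G→T, transversion), site 10 (T→C, transition), site 38 (T→G, transversion), site 42 (A→G, transition).
Of the 7 differences, 3 transitions and 4 transversions over 44 sites: P = 3/44 = 0.068182, Q = 4/44 = 0.090909.
d = −0.5·ln(0.772727) − 0.25·ln(0.818182) = −0.5·(-0.257829) − 0.25·(-0.200670) = 0.1791.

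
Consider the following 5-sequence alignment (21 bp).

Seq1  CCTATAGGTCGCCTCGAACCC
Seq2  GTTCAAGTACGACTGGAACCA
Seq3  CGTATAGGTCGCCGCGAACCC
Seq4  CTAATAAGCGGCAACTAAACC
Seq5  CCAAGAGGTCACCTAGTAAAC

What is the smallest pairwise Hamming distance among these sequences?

2

Pairwise Hamming distances:
  Seq1 vs Seq2: 9
  Seq1 vs Seq3: 2
  Seq1 vs Seq4: 9
  Seq1 vs Seq5: 7
  Seq2 vs Seq3: 10
  Seq2 vs Seq4: 15
  Seq2 vs Seq5: 14
  Seq3 vs Seq4: 9
  Seq3 vs Seq5: 9
  Seq4 vs Seq5: 12
The smallest is 2, between Seq1 and Seq3.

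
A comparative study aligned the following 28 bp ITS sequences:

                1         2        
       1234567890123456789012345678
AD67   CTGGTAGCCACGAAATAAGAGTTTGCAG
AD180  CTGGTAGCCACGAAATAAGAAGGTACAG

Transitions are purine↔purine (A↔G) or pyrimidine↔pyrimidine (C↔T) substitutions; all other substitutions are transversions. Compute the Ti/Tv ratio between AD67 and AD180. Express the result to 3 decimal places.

Mismatches occur at site 21 (G↔A, transition), site 22 (T↔G, transversion), site 23 (T↔G, transversion), site 25 (G↔A, transition).
Of the 4 differences, 2 transitions and 2 transversions, so Ti/Tv = 2/2 = 1.000.

1.000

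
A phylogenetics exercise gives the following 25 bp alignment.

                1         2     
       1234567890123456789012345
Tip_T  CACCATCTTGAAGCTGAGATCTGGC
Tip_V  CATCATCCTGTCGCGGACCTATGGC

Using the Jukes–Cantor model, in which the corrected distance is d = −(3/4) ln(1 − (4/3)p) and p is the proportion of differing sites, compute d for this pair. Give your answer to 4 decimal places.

0.4172

The sequences differ at positions 3 (C/T), 8 (T/C), 11 (A/T), 12 (A/C), 15 (T/G), 18 (G/C), 19 (A/C), 21 (C/A).
p = 8/25 = 0.320000.
d = −0.75 · ln(1 − (4/3)·0.320000) = −0.75 · ln(0.573333) = −0.75 · (-0.556289) = 0.4172.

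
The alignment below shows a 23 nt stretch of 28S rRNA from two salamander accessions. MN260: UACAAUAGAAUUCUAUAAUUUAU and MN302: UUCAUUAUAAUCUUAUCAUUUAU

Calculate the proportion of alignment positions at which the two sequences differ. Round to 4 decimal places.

0.2609

Mismatches occur at site 2 (A→U), site 5 (A→U), site 8 (G→U), site 12 (U→C), site 13 (C→U), site 17 (A→C).
There are 6 differences over 23 sites, so p = 6/23 = 0.2609.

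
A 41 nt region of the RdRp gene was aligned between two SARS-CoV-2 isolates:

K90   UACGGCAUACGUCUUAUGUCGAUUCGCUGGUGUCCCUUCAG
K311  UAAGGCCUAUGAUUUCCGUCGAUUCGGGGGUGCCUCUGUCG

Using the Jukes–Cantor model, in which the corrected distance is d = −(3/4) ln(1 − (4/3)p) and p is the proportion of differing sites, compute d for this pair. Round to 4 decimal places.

0.4556

Differing sites — 3:C/A; 7:A/C; 10:C/U; 12:U/A; 13:C/U; 16:A/C; 17:U/C; 27:C/G; 28:U/G; 33:U/C; 35:C/U; 38:U/G; 39:C/U; 40:A/C.
p = 14/41 = 0.341463.
d = −0.75 · ln(1 − (4/3)·0.341463) = −0.75 · ln(0.544716) = −0.75 · (-0.607491) = 0.4556.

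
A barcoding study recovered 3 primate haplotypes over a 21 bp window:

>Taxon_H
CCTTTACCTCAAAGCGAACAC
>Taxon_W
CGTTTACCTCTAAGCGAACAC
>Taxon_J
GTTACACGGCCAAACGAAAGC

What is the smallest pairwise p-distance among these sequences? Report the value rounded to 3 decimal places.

Pairwise Hamming distances:
  Taxon_H vs Taxon_W: 2
  Taxon_H vs Taxon_J: 10
  Taxon_W vs Taxon_J: 10
The smallest is 2 mismatches, between Taxon_H and Taxon_W; p = 2/21 = 0.095.

0.095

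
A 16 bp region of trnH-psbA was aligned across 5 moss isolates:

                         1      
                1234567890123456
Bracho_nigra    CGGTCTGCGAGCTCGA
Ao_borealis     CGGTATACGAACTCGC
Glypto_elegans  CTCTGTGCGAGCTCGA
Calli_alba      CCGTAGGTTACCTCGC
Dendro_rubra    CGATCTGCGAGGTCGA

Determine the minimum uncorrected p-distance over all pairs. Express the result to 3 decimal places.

Pairwise Hamming distances:
  Bracho_nigra vs Ao_borealis: 4
  Bracho_nigra vs Glypto_elegans: 3
  Bracho_nigra vs Calli_alba: 7
  Bracho_nigra vs Dendro_rubra: 2
  Ao_borealis vs Glypto_elegans: 6
  Ao_borealis vs Calli_alba: 6
  Ao_borealis vs Dendro_rubra: 6
  Glypto_elegans vs Calli_alba: 8
  Glypto_elegans vs Dendro_rubra: 4
  Calli_alba vs Dendro_rubra: 9
The smallest is 2 mismatches, between Bracho_nigra and Dendro_rubra; p = 2/16 = 0.125.

0.125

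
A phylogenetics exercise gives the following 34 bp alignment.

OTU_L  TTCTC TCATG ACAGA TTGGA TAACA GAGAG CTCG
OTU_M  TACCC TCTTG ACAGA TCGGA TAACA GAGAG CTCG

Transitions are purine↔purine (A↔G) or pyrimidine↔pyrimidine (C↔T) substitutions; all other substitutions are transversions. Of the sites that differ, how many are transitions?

The sequences differ at positions 2 (T/A, transversion), 4 (T/C, transition), 8 (A/T, transversion), 17 (T/C, transition).
Of the 4 differences, 2 transitions and 2 transversions, so the answer is 2.

2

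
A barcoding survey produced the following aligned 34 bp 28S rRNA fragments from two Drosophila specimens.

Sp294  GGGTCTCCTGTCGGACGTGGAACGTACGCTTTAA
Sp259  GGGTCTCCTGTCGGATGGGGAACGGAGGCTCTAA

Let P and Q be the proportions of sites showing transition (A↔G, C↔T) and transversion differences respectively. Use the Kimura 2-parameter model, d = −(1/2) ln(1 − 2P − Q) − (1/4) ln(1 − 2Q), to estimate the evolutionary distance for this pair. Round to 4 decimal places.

The sequences differ at positions 16 (C/T, transition), 18 (T/G, transversion), 25 (T/G, transversion), 27 (C/G, transversion), 31 (T/C, transition).
Of the 5 differences, 2 transitions and 3 transversions over 34 sites: P = 2/34 = 0.058824, Q = 3/34 = 0.088235.
d = −0.5·ln(0.794117) − 0.25·ln(0.823530) = −0.5·(-0.230524) − 0.25·(-0.194155) = 0.1638.

0.1638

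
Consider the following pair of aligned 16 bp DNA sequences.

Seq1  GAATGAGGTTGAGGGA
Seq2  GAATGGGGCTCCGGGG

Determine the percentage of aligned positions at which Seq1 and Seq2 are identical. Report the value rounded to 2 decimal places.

Mismatches occur at site 6 (A→G), site 9 (T→C), site 11 (G→C), site 12 (A→C), site 16 (A→G).
11 of the 16 sites match, so the percent identity is 11/16 × 100 = 68.75%.

68.75%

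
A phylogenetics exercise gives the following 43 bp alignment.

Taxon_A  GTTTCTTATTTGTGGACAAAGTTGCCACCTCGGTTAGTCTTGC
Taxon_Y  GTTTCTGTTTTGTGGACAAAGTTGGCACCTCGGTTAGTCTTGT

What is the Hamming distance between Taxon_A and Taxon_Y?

Mismatches occur at site 7 (T→G), site 8 (A→T), site 25 (C→G), site 43 (C→T).
That gives 4 mismatches out of 43 aligned sites, so the Hamming distance is 4.

4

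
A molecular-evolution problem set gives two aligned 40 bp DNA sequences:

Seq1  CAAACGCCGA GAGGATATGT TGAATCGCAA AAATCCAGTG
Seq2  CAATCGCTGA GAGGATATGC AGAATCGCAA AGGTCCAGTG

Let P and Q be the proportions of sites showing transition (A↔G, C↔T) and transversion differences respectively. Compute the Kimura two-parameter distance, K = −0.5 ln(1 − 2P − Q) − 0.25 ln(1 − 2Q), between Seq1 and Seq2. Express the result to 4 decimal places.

0.1702

Mismatches occur at site 4 (A/T, transversion), site 8 (C/T, transition), site 20 (T/C, transition), site 21 (T/A, transversion), site 32 (A/G, transition), site 33 (A/G, transition).
Of the 6 differences, 4 transitions and 2 transversions over 40 sites: P = 4/40 = 0.100000, Q = 2/40 = 0.050000.
d = −0.5·ln(0.750000) − 0.25·ln(0.900000) = −0.5·(-0.287682) − 0.25·(-0.105361) = 0.1702.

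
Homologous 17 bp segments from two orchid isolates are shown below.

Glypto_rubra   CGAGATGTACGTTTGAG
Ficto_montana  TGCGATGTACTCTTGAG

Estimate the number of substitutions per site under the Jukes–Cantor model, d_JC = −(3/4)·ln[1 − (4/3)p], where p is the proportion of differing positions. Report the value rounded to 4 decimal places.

Mismatches occur at site 1 (C/T), site 3 (A/C), site 11 (G/T), site 12 (T/C).
p = 4/17 = 0.235294.
d = −0.75 · ln(1 − (4/3)·0.235294) = −0.75 · ln(0.686275) = −0.75 · (-0.376477) = 0.2824.

0.2824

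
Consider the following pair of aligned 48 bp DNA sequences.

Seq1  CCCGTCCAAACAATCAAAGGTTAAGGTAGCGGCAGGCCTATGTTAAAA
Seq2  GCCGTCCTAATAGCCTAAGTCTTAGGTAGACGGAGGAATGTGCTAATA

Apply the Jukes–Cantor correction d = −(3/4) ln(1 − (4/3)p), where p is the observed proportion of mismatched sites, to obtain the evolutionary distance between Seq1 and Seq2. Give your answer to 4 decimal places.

0.4793

The sequences differ at positions 1 (C/G), 8 (A/T), 11 (C/T), 13 (A/G), 14 (T/C), 16 (A/T), 20 (G/T), 21 (T/C), 23 (A/T), 30 (C/A), 31 (G/C), 33 (C/G), 37 (C/A), 38 (C/A), 40 (A/G), 43 (T/C), 47 (A/T).
p = 17/48 = 0.354167.
d = −0.75 · ln(1 − (4/3)·0.354167) = −0.75 · ln(0.527777) = −0.75 · (-0.639081) = 0.4793.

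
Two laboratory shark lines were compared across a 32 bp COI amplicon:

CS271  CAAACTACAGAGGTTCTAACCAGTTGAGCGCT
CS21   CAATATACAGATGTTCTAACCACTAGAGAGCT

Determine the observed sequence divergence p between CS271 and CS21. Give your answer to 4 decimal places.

The sequences differ at positions 4 (A/T), 5 (C/A), 12 (G/T), 23 (G/C), 25 (T/A), 29 (C/A).
There are 6 differences over 32 sites, so p = 6/32 = 0.1875.

0.1875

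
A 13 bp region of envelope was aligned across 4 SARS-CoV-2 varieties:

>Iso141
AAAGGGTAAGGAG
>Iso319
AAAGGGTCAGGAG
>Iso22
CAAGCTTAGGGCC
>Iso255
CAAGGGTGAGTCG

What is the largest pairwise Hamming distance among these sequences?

Pairwise Hamming distances:
  Iso141 vs Iso319: 1
  Iso141 vs Iso22: 6
  Iso141 vs Iso255: 4
  Iso319 vs Iso22: 7
  Iso319 vs Iso255: 4
  Iso22 vs Iso255: 6
The largest is 7, between Iso319 and Iso22.

7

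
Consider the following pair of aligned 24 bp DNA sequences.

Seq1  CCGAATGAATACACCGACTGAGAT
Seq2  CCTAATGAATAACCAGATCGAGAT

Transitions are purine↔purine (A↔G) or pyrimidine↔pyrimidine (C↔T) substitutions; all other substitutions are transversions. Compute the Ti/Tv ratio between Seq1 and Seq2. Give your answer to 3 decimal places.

0.500

The sequences differ at positions 3 (G/T, transversion), 12 (C/A, transversion), 13 (A/C, transversion), 15 (C/A, transversion), 18 (C/T, transition), 19 (T/C, transition).
Of the 6 differences, 2 transitions and 4 transversions, so Ti/Tv = 2/4 = 0.500.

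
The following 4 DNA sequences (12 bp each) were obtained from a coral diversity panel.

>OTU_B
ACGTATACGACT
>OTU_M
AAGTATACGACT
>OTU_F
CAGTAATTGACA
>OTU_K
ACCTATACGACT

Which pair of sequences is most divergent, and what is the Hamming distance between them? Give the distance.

Pairwise Hamming distances:
  OTU_B vs OTU_M: 1
  OTU_B vs OTU_F: 6
  OTU_B vs OTU_K: 1
  OTU_M vs OTU_F: 5
  OTU_M vs OTU_K: 2
  OTU_F vs OTU_K: 7
The largest is 7, between OTU_F and OTU_K.

7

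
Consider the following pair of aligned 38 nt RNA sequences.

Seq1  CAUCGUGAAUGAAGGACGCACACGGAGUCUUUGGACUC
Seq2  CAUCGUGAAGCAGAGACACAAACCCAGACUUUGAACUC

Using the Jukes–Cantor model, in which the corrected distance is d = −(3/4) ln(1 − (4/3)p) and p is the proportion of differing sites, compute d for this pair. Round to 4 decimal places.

0.3241

Mismatches occur at site 10 (U/G), site 11 (G/C), site 13 (A/G), site 14 (G/A), site 18 (G/A), site 21 (C/A), site 24 (G/C), site 25 (G/C), site 28 (U/A), site 34 (G/A).
p = 10/38 = 0.263158.
d = −0.75 · ln(1 − (4/3)·0.263158) = −0.75 · ln(0.649123) = −0.75 · (-0.432133) = 0.3241.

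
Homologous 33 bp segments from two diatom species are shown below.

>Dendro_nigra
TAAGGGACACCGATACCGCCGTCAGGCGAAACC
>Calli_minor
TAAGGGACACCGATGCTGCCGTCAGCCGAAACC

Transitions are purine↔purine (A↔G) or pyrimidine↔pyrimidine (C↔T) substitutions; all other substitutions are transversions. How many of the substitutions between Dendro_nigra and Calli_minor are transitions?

The sequences differ at positions 15 (A/G, transition), 17 (C/T, transition), 26 (G/C, transversion).
Of the 3 differences, 2 transitions and 1 transversion, so the answer is 2.

2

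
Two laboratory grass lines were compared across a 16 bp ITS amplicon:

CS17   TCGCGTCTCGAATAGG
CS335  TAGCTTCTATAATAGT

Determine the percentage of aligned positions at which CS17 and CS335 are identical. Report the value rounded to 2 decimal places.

68.75%

Differing sites — 2:C/A; 5:G/T; 9:C/A; 10:G/T; 16:G/T.
11 of the 16 sites match, so the percent identity is 11/16 × 100 = 68.75%.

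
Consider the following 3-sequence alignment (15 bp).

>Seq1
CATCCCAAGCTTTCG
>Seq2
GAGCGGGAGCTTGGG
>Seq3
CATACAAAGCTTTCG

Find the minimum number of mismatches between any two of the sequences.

Pairwise Hamming distances:
  Seq1 vs Seq2: 7
  Seq1 vs Seq3: 2
  Seq2 vs Seq3: 8
The smallest is 2, between Seq1 and Seq3.

2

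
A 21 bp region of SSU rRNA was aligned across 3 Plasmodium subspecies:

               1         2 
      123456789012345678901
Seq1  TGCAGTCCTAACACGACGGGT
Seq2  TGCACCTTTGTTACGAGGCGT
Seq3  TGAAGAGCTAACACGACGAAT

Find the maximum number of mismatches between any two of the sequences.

11

Pairwise Hamming distances:
  Seq1 vs Seq2: 9
  Seq1 vs Seq3: 5
  Seq2 vs Seq3: 11
The largest is 11, between Seq2 and Seq3.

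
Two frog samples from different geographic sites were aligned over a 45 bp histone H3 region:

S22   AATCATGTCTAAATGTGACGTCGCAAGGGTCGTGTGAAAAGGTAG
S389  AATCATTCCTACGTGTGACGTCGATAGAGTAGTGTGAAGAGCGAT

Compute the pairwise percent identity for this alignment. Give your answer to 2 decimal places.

73.33%

Differing sites — 7:G/T; 8:T/C; 12:A/C; 13:A/G; 24:C/A; 25:A/T; 28:G/A; 31:C/A; 39:A/G; 42:G/C; 43:T/G; 45:G/T.
33 of the 45 sites match, so the percent identity is 33/45 × 100 = 73.33%.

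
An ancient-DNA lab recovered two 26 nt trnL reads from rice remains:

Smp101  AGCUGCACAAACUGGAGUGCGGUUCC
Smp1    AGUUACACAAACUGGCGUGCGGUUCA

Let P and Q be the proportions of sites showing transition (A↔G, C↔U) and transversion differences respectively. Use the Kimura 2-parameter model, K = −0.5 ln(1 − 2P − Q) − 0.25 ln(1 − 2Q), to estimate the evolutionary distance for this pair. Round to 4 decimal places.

The sequences differ at positions 3 (C/U, transition), 5 (G/A, transition), 16 (A/C, transversion), 26 (C/A, transversion).
Of the 4 differences, 2 transitions and 2 transversions over 26 sites: P = 2/26 = 0.076923, Q = 2/26 = 0.076923.
d = −0.5·ln(0.769231) − 0.25·ln(0.846154) = −0.5·(-0.262364) − 0.25·(-0.167054) = 0.1729.

0.1729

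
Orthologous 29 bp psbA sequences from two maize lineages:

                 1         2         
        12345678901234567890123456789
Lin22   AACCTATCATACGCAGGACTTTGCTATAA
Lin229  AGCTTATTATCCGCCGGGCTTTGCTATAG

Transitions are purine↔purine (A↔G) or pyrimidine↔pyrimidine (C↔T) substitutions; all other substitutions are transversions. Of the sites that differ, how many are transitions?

5

The sequences differ at positions 2 (A/G, transition), 4 (C/T, transition), 8 (C/T, transition), 11 (A/C, transversion), 15 (A/C, transversion), 18 (A/G, transition), 29 (A/G, transition).
Of the 7 differences, 5 transitions and 2 transversions, so the answer is 5.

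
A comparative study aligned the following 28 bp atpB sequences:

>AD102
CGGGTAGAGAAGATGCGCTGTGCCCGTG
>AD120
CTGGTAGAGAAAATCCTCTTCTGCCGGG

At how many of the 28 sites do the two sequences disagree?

Differing sites — 2:G/T; 12:G/A; 15:G/C; 17:G/T; 20:G/T; 21:T/C; 22:G/T; 23:C/G; 27:T/G.
That gives 9 mismatches out of 28 aligned sites, so the Hamming distance is 9.

9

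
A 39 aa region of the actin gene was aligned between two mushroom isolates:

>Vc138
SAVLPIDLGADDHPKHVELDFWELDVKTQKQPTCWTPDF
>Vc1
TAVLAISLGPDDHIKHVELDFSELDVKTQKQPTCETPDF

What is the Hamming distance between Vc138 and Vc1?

Differing sites — 1:S/T; 5:P/A; 7:D/S; 10:A/P; 14:P/I; 22:W/S; 35:W/E.
That gives 7 mismatches out of 39 aligned sites, so the Hamming distance is 7.

7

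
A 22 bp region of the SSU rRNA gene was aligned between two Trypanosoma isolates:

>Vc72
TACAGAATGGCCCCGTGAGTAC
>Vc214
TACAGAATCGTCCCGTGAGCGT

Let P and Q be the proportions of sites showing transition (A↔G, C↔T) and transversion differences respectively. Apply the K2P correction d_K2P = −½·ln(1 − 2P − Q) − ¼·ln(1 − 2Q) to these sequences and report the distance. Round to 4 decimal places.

Mismatches occur at site 9 (G↔C, transversion), site 11 (C↔T, transition), site 20 (T↔C, transition), site 21 (A↔G, transition), site 22 (C↔T, transition).
Of the 5 differences, 4 transitions and 1 transversion over 22 sites: P = 4/22 = 0.181818, Q = 1/22 = 0.045455.
d = −0.5·ln(0.590909) − 0.25·ln(0.909090) = −0.5·(-0.526093) − 0.25·(-0.095311) = 0.2869.

0.2869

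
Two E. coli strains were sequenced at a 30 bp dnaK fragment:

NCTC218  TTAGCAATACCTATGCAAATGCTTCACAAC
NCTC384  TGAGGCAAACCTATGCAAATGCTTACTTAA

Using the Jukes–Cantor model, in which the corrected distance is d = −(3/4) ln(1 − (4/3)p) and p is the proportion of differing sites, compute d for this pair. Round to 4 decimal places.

Mismatches occur at site 2 (T/G), site 5 (C/G), site 6 (A/C), site 8 (T/A), site 25 (C/A), site 26 (A/C), site 27 (C/T), site 28 (A/T), site 30 (C/A).
p = 9/30 = 0.300000.
d = −0.75 · ln(1 − (4/3)·0.300000) = −0.75 · ln(0.600000) = −0.75 · (-0.510826) = 0.3831.

0.3831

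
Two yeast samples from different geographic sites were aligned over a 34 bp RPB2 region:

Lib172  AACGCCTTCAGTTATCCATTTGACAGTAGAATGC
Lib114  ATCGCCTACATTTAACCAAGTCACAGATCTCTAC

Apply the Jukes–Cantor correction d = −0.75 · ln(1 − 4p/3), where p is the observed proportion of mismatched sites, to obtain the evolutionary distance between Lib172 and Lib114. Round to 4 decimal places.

Differing sites — 2:A/T; 8:T/A; 11:G/T; 15:T/A; 19:T/A; 20:T/G; 22:G/C; 27:T/A; 28:A/T; 29:G/C; 30:A/T; 31:A/C; 33:G/A.
p = 13/34 = 0.382353.
d = −0.75 · ln(1 − (4/3)·0.382353) = −0.75 · ln(0.490196) = −0.75 · (-0.712950) = 0.5347.

0.5347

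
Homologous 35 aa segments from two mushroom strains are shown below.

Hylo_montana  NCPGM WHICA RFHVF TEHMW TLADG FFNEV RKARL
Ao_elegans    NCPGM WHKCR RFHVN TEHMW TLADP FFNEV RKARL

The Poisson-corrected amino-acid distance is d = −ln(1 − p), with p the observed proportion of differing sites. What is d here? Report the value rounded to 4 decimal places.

0.1214

Mismatches occur at site 8 (I→K), site 10 (A→R), site 15 (F→N), site 25 (G→P).
p = 4/35 = 0.114286.
d = −ln(1 − 0.114286) = −ln(0.885714) = 0.1214.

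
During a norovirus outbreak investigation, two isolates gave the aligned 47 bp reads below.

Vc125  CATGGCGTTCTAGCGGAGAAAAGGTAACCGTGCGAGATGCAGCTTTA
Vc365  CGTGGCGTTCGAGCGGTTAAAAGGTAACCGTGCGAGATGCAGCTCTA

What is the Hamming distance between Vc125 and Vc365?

5

The sequences differ at positions 2 (A/G), 11 (T/G), 17 (A/T), 18 (G/T), 45 (T/C).
That gives 5 mismatches out of 47 aligned sites, so the Hamming distance is 5.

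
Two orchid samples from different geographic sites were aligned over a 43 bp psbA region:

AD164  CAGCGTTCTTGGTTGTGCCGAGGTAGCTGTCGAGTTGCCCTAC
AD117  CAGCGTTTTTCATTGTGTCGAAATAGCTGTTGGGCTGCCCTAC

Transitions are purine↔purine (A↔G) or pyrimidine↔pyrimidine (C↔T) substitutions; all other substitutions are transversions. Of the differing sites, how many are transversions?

The sequences differ at positions 8 (C/T, transition), 11 (G/C, transversion), 12 (G/A, transition), 18 (C/T, transition), 22 (G/A, transition), 23 (G/A, transition), 31 (C/T, transition), 33 (A/G, transition), 35 (T/C, transition).
Of the 9 differences, 8 transitions and 1 transversion, so the answer is 1.

1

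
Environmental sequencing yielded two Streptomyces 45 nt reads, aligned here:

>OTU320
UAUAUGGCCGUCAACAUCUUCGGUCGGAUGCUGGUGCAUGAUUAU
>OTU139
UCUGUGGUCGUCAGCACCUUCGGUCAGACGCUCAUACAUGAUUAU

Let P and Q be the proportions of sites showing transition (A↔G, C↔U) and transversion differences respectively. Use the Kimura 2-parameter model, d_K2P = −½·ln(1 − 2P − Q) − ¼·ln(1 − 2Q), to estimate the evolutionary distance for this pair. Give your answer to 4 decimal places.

0.2787

Differing sites — 2:A/C (Tv); 4:A/G (Ti); 8:C/U (Ti); 14:A/G (Ti); 17:U/C (Ti); 26:G/A (Ti); 29:U/C (Ti); 33:G/C (Tv); 34:G/A (Ti); 36:G/A (Ti).
Of the 10 differences, 8 transitions and 2 transversions over 45 sites: P = 8/45 = 0.177778, Q = 2/45 = 0.044444.
d = −0.5·ln(0.600000) − 0.25·ln(0.911112) = −0.5·(-0.510826) − 0.25·(-0.093089) = 0.2787.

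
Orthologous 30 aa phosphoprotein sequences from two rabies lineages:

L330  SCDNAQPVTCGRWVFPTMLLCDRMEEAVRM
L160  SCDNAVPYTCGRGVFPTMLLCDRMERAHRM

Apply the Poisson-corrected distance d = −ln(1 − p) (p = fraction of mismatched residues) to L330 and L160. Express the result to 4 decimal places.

Mismatches occur at site 6 (Q→V), site 8 (V→Y), site 13 (W→G), site 26 (E→R), site 28 (V→H).
p = 5/30 = 0.166667.
d = −ln(1 − 0.166667) = −ln(0.833333) = 0.1823.

0.1823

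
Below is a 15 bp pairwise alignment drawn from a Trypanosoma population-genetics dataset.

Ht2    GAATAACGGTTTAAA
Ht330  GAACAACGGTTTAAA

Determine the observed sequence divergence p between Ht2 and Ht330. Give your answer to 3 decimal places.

0.067

A single mismatch occurs at site 4 (T↔C).
There are 1 differences over 15 sites, so p = 1/15 = 0.067.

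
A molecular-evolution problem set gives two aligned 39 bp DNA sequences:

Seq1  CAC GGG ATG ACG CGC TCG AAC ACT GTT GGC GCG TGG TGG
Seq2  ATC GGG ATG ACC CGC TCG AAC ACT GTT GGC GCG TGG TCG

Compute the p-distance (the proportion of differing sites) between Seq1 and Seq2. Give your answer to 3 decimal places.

Differing sites — 1:C/A; 2:A/T; 12:G/C; 38:G/C.
There are 4 differences over 39 sites, so p = 4/39 = 0.103.

0.103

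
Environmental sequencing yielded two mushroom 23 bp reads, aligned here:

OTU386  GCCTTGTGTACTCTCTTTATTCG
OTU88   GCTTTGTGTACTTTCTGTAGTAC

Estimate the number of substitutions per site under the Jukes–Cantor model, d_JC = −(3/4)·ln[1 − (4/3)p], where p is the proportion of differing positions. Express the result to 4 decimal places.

0.3206

Differing sites — 3:C/T; 13:C/T; 17:T/G; 20:T/G; 22:C/A; 23:G/C.
p = 6/23 = 0.260870.
d = −0.75 · ln(1 − (4/3)·0.260870) = −0.75 · ln(0.652173) = −0.75 · (-0.427445) = 0.3206.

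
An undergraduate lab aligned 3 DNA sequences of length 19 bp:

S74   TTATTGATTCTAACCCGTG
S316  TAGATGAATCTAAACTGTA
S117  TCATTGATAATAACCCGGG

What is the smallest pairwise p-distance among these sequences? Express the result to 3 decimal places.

0.211

Pairwise Hamming distances:
  S74 vs S316: 7
  S74 vs S117: 4
  S316 vs S117: 10
The smallest is 4 mismatches, between S74 and S117; p = 4/19 = 0.211.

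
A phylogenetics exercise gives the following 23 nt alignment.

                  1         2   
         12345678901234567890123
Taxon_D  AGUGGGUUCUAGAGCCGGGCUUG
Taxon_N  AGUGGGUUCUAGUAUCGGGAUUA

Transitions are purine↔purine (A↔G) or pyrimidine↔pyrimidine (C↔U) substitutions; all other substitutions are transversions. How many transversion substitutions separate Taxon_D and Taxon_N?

Mismatches occur at site 13 (A/U, transversion), site 14 (G/A, transition), site 15 (C/U, transition), site 20 (C/A, transversion), site 23 (G/A, transition).
Of the 5 differences, 3 transitions and 2 transversions, so the answer is 2.

2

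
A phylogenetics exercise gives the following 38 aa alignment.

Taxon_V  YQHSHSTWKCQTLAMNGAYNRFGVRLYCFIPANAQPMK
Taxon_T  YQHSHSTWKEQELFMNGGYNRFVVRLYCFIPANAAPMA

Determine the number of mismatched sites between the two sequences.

7

Mismatches occur at site 10 (C→E), site 12 (T→E), site 14 (A→F), site 18 (A→G), site 23 (G→V), site 35 (Q→A), site 38 (K→A).
That gives 7 mismatches out of 38 aligned sites, so the Hamming distance is 7.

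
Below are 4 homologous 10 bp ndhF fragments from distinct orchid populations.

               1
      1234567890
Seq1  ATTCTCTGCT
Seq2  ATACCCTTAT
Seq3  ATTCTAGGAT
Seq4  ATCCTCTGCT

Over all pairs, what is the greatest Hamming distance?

Pairwise Hamming distances:
  Seq1 vs Seq2: 4
  Seq1 vs Seq3: 3
  Seq1 vs Seq4: 1
  Seq2 vs Seq3: 5
  Seq2 vs Seq4: 4
  Seq3 vs Seq4: 4
The largest is 5, between Seq2 and Seq3.

5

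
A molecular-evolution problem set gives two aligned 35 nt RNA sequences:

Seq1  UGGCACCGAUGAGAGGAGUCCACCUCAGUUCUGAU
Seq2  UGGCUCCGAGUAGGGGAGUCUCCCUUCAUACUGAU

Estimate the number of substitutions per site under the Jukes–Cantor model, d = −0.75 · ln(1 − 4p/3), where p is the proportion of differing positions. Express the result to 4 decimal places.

0.3597

Differing sites — 5:A/U; 10:U/G; 11:G/U; 14:A/G; 21:C/U; 22:A/C; 26:C/U; 27:A/C; 28:G/A; 30:U/A.
p = 10/35 = 0.285714.
d = −0.75 · ln(1 − (4/3)·0.285714) = −0.75 · ln(0.619048) = −0.75 · (-0.479572) = 0.3597.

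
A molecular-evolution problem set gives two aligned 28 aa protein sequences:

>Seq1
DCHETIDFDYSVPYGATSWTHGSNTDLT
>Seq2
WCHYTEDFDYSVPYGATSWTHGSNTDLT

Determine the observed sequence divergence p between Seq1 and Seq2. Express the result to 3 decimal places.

The sequences differ at positions 1 (D/W), 4 (E/Y), 6 (I/E).
There are 3 differences over 28 sites, so p = 3/28 = 0.107.

0.107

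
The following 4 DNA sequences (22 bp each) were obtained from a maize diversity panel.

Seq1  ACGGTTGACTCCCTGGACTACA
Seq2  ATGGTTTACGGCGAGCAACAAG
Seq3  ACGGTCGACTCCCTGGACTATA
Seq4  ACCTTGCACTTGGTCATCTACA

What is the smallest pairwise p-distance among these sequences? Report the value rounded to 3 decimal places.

0.091

Pairwise Hamming distances:
  Seq1 vs Seq2: 11
  Seq1 vs Seq3: 2
  Seq1 vs Seq4: 10
  Seq2 vs Seq3: 12
  Seq2 vs Seq4: 16
  Seq3 vs Seq4: 11
The smallest is 2 mismatches, between Seq1 and Seq3; p = 2/22 = 0.091.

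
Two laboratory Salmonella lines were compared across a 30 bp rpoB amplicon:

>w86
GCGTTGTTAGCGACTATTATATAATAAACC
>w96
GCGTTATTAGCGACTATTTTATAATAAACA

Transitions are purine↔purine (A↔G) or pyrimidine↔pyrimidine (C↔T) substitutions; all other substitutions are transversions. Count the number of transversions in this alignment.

Differing sites — 6:G/A (Ti); 19:A/T (Tv); 30:C/A (Tv).
Of the 3 differences, 1 transition and 2 transversions, so the answer is 2.

2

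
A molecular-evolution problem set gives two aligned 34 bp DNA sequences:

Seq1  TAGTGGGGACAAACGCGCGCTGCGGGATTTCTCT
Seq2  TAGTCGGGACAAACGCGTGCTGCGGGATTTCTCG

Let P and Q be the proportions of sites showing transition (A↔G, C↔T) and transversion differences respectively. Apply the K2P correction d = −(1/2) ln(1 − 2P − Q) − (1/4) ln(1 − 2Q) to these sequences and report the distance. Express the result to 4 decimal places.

0.0939

The sequences differ at positions 5 (G/C, transversion), 18 (C/T, transition), 34 (T/G, transversion).
Of the 3 differences, 1 transition and 2 transversions over 34 sites: P = 1/34 = 0.029412, Q = 2/34 = 0.058824.
d = −0.5·ln(0.882352) − 0.25·ln(0.882352) = −0.5·(-0.125164) − 0.25·(-0.125164) = 0.0939.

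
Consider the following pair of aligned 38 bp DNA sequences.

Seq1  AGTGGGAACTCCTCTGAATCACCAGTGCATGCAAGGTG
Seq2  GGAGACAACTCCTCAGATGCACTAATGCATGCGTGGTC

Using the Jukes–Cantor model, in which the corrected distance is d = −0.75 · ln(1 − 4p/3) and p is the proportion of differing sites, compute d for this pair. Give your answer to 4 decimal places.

0.4099

Mismatches occur at site 1 (A→G), site 3 (T→A), site 5 (G→A), site 6 (G→C), site 15 (T→A), site 18 (A→T), site 19 (T→G), site 23 (C→T), site 25 (G→A), site 33 (A→G), site 34 (A→T), site 38 (G→C).
p = 12/38 = 0.315789.
d = −0.75 · ln(1 − (4/3)·0.315789) = −0.75 · ln(0.578948) = −0.75 · (-0.546543) = 0.4099.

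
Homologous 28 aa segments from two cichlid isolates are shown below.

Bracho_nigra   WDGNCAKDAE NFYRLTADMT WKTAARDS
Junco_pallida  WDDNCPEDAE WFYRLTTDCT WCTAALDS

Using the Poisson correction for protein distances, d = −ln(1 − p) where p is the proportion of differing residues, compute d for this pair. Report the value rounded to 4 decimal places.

The sequences differ at positions 3 (G/D), 6 (A/P), 7 (K/E), 11 (N/W), 17 (A/T), 19 (M/C), 22 (K/C), 26 (R/L).
p = 8/28 = 0.285714.
d = −ln(1 − 0.285714) = −ln(0.714286) = 0.3365.

0.3365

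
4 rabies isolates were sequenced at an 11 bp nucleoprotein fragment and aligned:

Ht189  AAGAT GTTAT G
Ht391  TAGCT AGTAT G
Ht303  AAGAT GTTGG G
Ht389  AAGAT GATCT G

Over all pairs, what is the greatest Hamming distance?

Pairwise Hamming distances:
  Ht189 vs Ht391: 4
  Ht189 vs Ht303: 2
  Ht189 vs Ht389: 2
  Ht391 vs Ht303: 6
  Ht391 vs Ht389: 5
  Ht303 vs Ht389: 3
The largest is 6, between Ht391 and Ht303.

6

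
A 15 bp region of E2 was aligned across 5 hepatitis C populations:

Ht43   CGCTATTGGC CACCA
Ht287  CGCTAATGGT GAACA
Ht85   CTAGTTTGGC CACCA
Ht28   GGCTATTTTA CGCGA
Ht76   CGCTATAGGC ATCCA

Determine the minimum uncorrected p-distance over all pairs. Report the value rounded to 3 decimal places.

0.200

Pairwise Hamming distances:
  Ht43 vs Ht287: 4
  Ht43 vs Ht85: 4
  Ht43 vs Ht28: 6
  Ht43 vs Ht76: 3
  Ht287 vs Ht85: 8
  Ht287 vs Ht28: 9
  Ht287 vs Ht76: 6
  Ht85 vs Ht28: 10
  Ht85 vs Ht76: 7
  Ht28 vs Ht76: 8
The smallest is 3 mismatches, between Ht43 and Ht76; p = 3/15 = 0.200.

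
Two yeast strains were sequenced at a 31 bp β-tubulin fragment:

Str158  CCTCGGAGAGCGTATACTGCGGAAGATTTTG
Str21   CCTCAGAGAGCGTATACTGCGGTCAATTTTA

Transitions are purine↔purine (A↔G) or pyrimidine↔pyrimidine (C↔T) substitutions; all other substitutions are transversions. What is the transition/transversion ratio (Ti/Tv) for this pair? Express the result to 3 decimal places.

Mismatches occur at site 5 (G→A, transition), site 23 (A→T, transversion), site 24 (A→C, transversion), site 25 (G→A, transition), site 31 (G→A, transition).
Of the 5 differences, 3 transitions and 2 transversions, so Ti/Tv = 3/2 = 1.500.

1.500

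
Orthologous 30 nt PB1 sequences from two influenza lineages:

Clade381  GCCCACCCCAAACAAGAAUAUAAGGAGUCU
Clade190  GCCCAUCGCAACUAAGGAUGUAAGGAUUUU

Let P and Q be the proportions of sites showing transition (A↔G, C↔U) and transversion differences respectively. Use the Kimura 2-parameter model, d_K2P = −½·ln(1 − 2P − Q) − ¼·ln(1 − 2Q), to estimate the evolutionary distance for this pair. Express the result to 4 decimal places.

The sequences differ at positions 6 (C/U, transition), 8 (C/G, transversion), 12 (A/C, transversion), 13 (C/U, transition), 17 (A/G, transition), 20 (A/G, transition), 27 (G/U, transversion), 29 (C/U, transition).
Of the 8 differences, 5 transitions and 3 transversions over 30 sites: P = 5/30 = 0.166667, Q = 3/30 = 0.100000.
d = −0.5·ln(0.566666) − 0.25·ln(0.800000) = −0.5·(-0.567985) − 0.25·(-0.223144) = 0.3398.

0.3398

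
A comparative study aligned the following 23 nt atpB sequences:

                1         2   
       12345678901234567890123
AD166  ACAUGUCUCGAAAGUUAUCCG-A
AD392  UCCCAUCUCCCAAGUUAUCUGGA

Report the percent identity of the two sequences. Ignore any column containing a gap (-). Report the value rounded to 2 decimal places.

Excluding the 1 gap column leaves 22 comparable sites.
Mismatches occur at site 1 (A→U), site 3 (A→C), site 4 (U→C), site 5 (G→A), site 10 (G→C), site 11 (A→C), site 20 (C→U).
15 of the 22 comparable sites match, so the percent identity is 15/22 × 100 = 68.18%.

68.18%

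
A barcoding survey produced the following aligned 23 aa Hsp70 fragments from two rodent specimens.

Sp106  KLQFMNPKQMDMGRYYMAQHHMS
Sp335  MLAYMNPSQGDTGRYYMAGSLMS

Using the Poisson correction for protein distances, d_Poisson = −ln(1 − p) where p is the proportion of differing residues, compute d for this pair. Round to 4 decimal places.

Differing sites — 1:K/M; 3:Q/A; 4:F/Y; 8:K/S; 10:M/G; 12:M/T; 19:Q/G; 20:H/S; 21:H/L.
p = 9/23 = 0.391304.
d = −ln(1 − 0.391304) = −ln(0.608696) = 0.4964.

0.4964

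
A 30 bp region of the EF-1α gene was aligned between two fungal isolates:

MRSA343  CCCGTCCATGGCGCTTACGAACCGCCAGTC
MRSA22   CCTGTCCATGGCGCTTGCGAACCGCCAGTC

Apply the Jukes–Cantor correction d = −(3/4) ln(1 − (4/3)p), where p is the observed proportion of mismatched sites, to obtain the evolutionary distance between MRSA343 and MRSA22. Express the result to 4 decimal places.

Mismatches occur at site 3 (C/T), site 17 (A/G).
p = 2/30 = 0.066667.
d = −0.75 · ln(1 − (4/3)·0.066667) = −0.75 · ln(0.911111) = −0.75 · (-0.093091) = 0.0698.

0.0698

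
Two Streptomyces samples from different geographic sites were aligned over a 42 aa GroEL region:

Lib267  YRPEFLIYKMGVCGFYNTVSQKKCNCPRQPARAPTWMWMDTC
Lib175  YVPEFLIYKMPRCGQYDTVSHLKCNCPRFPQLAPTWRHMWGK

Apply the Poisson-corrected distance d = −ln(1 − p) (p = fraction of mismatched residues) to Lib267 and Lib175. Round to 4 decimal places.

0.4418

The sequences differ at positions 2 (R/V), 11 (G/P), 12 (V/R), 15 (F/Q), 17 (N/D), 21 (Q/H), 22 (K/L), 29 (Q/F), 31 (A/Q), 32 (R/L), 37 (M/R), 38 (W/H), 40 (D/W), 41 (T/G), 42 (C/K).
p = 15/42 = 0.357143.
d = −ln(1 − 0.357143) = −ln(0.642857) = 0.4418.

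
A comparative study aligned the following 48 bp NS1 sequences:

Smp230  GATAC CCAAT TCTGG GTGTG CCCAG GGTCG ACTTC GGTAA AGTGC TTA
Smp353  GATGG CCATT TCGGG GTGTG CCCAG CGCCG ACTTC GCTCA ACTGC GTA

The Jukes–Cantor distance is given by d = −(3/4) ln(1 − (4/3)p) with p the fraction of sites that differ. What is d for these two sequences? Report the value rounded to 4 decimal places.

Mismatches occur at site 4 (A→G), site 5 (C→G), site 9 (A→T), site 13 (T→G), site 26 (G→C), site 28 (T→C), site 37 (G→C), site 39 (A→C), site 42 (G→C), site 46 (T→G).
p = 10/48 = 0.208333.
d = −0.75 · ln(1 − (4/3)·0.208333) = −0.75 · ln(0.722223) = −0.75 · (-0.325421) = 0.2441.

0.2441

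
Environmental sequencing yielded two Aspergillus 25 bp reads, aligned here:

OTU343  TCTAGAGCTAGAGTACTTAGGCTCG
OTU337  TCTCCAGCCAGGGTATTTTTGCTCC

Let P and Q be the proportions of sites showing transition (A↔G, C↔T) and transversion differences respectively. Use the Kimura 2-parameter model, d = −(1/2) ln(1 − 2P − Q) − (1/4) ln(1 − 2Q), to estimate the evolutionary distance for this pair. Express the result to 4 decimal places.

The sequences differ at positions 4 (A/C, transversion), 5 (G/C, transversion), 9 (T/C, transition), 12 (A/G, transition), 16 (C/T, transition), 19 (A/T, transversion), 20 (G/T, transversion), 25 (G/C, transversion).
Of the 8 differences, 3 transitions and 5 transversions over 25 sites: P = 3/25 = 0.120000, Q = 5/25 = 0.200000.
d = −0.5·ln(0.560000) − 0.25·ln(0.600000) = −0.5·(-0.579818) − 0.25·(-0.510826) = 0.4176.

0.4176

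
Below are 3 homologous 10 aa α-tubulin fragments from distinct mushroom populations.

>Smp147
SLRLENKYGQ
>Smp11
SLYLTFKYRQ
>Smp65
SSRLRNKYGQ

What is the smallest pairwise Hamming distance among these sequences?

Pairwise Hamming distances:
  Smp147 vs Smp11: 4
  Smp147 vs Smp65: 2
  Smp11 vs Smp65: 5
The smallest is 2, between Smp147 and Smp65.

2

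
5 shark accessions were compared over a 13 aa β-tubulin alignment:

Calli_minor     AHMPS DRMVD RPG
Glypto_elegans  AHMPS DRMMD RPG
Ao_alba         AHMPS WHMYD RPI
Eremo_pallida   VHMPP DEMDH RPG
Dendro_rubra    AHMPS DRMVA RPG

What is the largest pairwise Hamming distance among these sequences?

Pairwise Hamming distances:
  Calli_minor vs Glypto_elegans: 1
  Calli_minor vs Ao_alba: 4
  Calli_minor vs Eremo_pallida: 5
  Calli_minor vs Dendro_rubra: 1
  Glypto_elegans vs Ao_alba: 4
  Glypto_elegans vs Eremo_pallida: 5
  Glypto_elegans vs Dendro_rubra: 2
  Ao_alba vs Eremo_pallida: 7
  Ao_alba vs Dendro_rubra: 5
  Eremo_pallida vs Dendro_rubra: 5
The largest is 7, between Ao_alba and Eremo_pallida.

7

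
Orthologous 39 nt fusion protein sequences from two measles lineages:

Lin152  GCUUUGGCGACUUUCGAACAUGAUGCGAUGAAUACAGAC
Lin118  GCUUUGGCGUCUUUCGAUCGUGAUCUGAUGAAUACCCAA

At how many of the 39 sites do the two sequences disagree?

Differing sites — 10:A/U; 18:A/U; 20:A/G; 25:G/C; 26:C/U; 36:A/C; 37:G/C; 39:C/A.
That gives 8 mismatches out of 39 aligned sites, so the Hamming distance is 8.

8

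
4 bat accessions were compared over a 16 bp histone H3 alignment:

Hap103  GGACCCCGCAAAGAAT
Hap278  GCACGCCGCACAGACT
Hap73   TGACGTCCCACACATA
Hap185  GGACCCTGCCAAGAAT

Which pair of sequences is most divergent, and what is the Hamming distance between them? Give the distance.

10

Pairwise Hamming distances:
  Hap103 vs Hap278: 4
  Hap103 vs Hap73: 8
  Hap103 vs Hap185: 2
  Hap278 vs Hap73: 7
  Hap278 vs Hap185: 6
  Hap73 vs Hap185: 10
The largest is 10, between Hap73 and Hap185.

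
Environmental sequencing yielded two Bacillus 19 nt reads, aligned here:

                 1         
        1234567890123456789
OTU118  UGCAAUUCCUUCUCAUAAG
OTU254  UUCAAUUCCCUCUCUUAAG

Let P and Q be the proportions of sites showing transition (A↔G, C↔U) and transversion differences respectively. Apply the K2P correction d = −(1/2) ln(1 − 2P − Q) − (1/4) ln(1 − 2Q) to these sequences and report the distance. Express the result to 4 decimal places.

0.1773

Mismatches occur at site 2 (G↔U, transversion), site 10 (U↔C, transition), site 15 (A↔U, transversion).
Of the 3 differences, 1 transition and 2 transversions over 19 sites: P = 1/19 = 0.052632, Q = 2/19 = 0.105263.
d = −0.5·ln(0.789473) − 0.25·ln(0.789474) = −0.5·(-0.236390) − 0.25·(-0.236388) = 0.1773.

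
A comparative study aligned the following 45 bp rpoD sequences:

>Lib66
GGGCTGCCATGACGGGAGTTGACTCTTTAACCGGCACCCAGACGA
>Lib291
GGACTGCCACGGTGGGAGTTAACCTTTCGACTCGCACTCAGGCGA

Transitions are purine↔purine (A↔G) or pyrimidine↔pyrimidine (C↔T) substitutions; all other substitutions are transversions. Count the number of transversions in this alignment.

The sequences differ at positions 3 (G/A, transition), 10 (T/C, transition), 12 (A/G, transition), 13 (C/T, transition), 21 (G/A, transition), 24 (T/C, transition), 25 (C/T, transition), 28 (T/C, transition), 29 (A/G, transition), 32 (C/T, transition), 33 (G/C, transversion), 38 (C/T, transition), 42 (A/G, transition).
Of the 13 differences, 12 transitions and 1 transversion, so the answer is 1.

1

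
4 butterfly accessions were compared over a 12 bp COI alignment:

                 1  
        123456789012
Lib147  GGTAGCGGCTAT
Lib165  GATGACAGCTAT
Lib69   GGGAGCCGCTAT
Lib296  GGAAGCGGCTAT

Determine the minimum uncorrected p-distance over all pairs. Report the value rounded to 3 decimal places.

0.083

Pairwise Hamming distances:
  Lib147 vs Lib165: 4
  Lib147 vs Lib69: 2
  Lib147 vs Lib296: 1
  Lib165 vs Lib69: 5
  Lib165 vs Lib296: 5
  Lib69 vs Lib296: 2
The smallest is 1 mismatch, between Lib147 and Lib296; p = 1/12 = 0.083.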